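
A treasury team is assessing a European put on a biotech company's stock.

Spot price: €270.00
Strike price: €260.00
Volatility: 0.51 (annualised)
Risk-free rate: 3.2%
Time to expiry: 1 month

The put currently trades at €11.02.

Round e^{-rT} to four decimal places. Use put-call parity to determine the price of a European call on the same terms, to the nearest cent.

€21.72

exp(−rT) = exp(−0.032·0.08333) = 0.9973
Put-call parity: C − P = S − K·e^(−rT) = 270 − 260·0.9973 = 270 − 259.2980 = 10.7020
C = P + (C − P) = 11.02 + (10.7020) = 21.7220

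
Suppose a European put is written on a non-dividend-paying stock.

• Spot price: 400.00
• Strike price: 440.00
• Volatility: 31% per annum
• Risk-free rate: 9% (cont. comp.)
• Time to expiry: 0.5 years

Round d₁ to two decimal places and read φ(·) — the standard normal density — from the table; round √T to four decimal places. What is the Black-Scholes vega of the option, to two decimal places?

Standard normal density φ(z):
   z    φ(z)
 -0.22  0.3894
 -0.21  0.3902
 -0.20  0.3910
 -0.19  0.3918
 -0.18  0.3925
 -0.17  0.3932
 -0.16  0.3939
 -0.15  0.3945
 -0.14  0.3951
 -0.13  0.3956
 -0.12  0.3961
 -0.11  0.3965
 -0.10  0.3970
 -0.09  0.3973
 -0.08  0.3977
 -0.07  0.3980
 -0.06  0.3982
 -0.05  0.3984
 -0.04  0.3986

σ√T = 0.31·√0.5 = 0.2192
d₁ = [ln(400/440) + (0.09 + 0.31²/2)·0.5] / 0.2192 = [-0.0953 + 0.0690] / 0.2192 = -0.1199 → -0.12
√T = √0.5 = 0.7071
φ(d₁) = φ(-0.12) = 0.3961
vega = S·φ(d₁)·√T = 400·0.3961·0.7071 = 112.0329

112.03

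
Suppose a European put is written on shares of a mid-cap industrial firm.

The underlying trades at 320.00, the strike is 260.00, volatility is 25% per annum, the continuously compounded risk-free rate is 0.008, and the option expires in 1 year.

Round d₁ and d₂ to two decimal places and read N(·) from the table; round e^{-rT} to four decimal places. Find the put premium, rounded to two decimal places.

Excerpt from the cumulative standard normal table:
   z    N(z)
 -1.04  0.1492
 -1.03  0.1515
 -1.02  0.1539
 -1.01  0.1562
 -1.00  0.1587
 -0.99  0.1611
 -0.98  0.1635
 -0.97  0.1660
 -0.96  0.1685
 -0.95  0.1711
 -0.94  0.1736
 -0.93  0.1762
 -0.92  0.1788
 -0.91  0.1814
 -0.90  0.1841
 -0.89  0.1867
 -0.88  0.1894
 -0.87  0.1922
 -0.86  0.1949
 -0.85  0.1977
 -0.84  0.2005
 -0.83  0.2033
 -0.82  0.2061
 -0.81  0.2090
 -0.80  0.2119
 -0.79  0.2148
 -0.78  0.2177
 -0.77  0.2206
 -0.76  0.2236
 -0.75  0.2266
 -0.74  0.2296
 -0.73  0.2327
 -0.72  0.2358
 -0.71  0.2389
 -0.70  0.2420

7.67

σ√T = 0.25 × 1.0000 = 0.2500
d₁ = [ln(320/260) + (0.008 + 0.25²/2)·1] / 0.2500 = [0.2076 + 0.0393] / 0.2500 = 0.9876 → 0.99
d₂ = d₁ − σ√T = 0.9876 − 0.2500 = 0.7376 → 0.74
exp(−rT) = exp(−0.008·1) = 0.9920
N(−d₂) = N(-0.74) = 0.2296;  N(−d₁) = N(-0.99) = 0.1611
P = 260·0.9920·0.2296 − 320·0.1611 = 59.2184 − 51.5520 = 7.6664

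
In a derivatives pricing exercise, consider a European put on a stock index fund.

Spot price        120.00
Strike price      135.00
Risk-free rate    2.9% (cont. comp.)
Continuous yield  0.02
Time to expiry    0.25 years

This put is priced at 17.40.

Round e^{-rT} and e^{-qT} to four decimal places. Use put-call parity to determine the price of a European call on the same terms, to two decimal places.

2.77

e^(−qT) = e^(−0.02·0.25) = 0.9950;  e^(−rT) = e^(−0.029·0.25) = 0.9928
Put-call parity: C − P = S·e^(−qT) − K·e^(−rT) = 120·0.9950 − 135·0.9928 = 119.4000 − 134.0280 = -14.6280
C = P + (C − P) = 17.40 + (-14.6280) = 2.7720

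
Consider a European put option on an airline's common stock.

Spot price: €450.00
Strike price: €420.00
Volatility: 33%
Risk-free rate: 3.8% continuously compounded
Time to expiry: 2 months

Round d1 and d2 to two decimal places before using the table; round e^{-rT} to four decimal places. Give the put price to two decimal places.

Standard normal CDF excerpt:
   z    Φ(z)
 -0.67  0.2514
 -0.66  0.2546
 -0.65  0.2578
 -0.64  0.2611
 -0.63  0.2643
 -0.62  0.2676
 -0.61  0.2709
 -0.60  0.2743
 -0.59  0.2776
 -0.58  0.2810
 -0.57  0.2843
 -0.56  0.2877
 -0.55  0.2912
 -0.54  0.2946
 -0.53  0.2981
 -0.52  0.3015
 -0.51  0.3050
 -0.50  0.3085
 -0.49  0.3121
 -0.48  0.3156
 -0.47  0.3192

€11.32

σ√T = 0.33·√0.1667 = 0.1347
d₁ = [ln(450/420) + (0.038 + 0.33²/2)·0.1667] / 0.1347 = [0.0690 + 0.0154] / 0.1347 = 0.6265 which rounds to 0.63
d₂ = d₁ − σ√T = 0.6265 − 0.1347 = 0.4918 which rounds to 0.49
exp(−rT) = exp(−0.038·0.1667) = 0.9937
P = 420·0.9937·N(-0.49) − 450·N(-0.63) = 420·0.9937·0.3121 − 450·0.2643 = 130.2562 − 118.9350 = 11.3212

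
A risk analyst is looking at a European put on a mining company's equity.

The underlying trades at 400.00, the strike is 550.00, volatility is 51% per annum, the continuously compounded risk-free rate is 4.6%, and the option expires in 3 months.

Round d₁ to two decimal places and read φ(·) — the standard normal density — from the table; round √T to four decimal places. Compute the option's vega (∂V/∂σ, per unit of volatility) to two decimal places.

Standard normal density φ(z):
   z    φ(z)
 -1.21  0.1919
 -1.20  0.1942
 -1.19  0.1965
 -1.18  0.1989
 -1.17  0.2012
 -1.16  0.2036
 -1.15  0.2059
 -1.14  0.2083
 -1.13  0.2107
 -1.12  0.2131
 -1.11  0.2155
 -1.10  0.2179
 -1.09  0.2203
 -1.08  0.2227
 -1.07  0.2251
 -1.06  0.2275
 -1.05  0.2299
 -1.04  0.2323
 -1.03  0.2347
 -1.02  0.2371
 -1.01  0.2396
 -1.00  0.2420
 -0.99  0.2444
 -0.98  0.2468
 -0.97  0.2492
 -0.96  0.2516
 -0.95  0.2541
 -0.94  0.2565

σ√T = 0.51·√0.25 = 0.2550
ln(S/K) + (r + σ²/2)T = ln(400/550) + (0.046 + 0.51²/2)·0.25 = -0.3185 + 0.0440 = -0.2744
d₁ = -0.2744 / 0.2550 = -1.0762 ≈ -1.08
√T = √0.25 = 0.5000
φ(d₁) = φ(-1.08) = 0.2227
vega = S·φ(d₁)·√T = 400·0.2227·0.5000 = 44.5400
(Call and put vega coincide under Black-Scholes.)

44.54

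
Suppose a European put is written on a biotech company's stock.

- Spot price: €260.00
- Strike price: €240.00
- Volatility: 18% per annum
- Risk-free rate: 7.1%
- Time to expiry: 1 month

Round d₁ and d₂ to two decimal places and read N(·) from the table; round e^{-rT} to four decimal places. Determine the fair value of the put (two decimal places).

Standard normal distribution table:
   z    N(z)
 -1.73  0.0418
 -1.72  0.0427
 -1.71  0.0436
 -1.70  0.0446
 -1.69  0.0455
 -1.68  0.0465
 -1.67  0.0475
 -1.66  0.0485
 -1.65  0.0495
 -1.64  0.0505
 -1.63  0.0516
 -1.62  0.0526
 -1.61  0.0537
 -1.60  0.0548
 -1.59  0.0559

€0.22

T = 0.08333;  σ√T = 0.0520
d₁ = [ln(260/240) + (0.071 + 0.18²/2)·0.08333] / 0.0520 = [0.0800 + 0.0073] / 0.0520 = 1.6803 ≈ 1.68
d₂ = d₁ − σ√T = 1.6803 − 0.0520 = 1.6283 ≈ 1.63
e^(−rT) = e^(−0.071·0.08333) = 0.9941
P = 240·0.9941·N(-1.63) − 260·N(-1.68) = 240·0.9941·0.0516 − 260·0.0465 = 12.3109 − 12.0900 = 0.2209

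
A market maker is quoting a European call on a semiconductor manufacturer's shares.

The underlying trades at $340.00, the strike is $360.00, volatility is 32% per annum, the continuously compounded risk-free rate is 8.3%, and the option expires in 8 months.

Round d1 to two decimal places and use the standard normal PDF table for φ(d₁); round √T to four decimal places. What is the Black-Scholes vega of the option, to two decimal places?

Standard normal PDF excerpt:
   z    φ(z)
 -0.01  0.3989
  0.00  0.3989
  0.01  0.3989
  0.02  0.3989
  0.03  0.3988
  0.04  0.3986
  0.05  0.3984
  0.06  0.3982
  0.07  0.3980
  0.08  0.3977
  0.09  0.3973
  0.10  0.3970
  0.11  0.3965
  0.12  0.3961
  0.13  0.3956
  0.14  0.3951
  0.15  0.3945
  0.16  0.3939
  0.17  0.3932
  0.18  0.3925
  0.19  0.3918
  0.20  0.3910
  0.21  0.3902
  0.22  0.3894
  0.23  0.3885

T = 0.6667;  σ√T = 0.2613
d₁ = [ln(340/360) + (0.083 + 0.32²/2)·0.6667] / 0.2613 = [-0.0572 + 0.0895] / 0.2613 = 0.1237 ⇒ 0.12
√T = √0.6667 = 0.8165
φ(d₁) = φ(0.12) = 0.3961
vega = S·φ(d₁)·√T = 340·0.3961·0.8165 = 109.9613
(The put has the same vega.)

109.96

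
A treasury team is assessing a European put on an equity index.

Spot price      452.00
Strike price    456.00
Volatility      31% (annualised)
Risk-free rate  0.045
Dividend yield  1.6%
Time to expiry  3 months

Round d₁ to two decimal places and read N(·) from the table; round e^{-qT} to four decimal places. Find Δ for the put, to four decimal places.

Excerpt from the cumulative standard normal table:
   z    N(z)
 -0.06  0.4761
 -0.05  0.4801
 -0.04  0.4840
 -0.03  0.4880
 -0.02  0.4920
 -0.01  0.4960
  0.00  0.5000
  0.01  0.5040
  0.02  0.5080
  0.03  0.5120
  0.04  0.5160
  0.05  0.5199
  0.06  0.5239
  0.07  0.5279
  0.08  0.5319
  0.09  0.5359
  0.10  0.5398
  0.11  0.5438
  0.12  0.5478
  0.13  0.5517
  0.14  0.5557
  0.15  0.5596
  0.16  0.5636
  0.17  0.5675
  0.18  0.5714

-0.4702

σ√T = 0.31 × 0.5000 = 0.1550
d₁ = [ln(452/456) + (0.045 − 0.016 + ½·0.31²)·0.25] / (σ√T) = (-0.0088 + 0.0193) / 0.1550 = 0.0674 ≈ 0.07
N(d₁) = N(0.07) = 0.5279
Δ_put = e^(−qT)·(N(d₁) − 1) = 0.9960·(0.5279 − 1) = -0.4702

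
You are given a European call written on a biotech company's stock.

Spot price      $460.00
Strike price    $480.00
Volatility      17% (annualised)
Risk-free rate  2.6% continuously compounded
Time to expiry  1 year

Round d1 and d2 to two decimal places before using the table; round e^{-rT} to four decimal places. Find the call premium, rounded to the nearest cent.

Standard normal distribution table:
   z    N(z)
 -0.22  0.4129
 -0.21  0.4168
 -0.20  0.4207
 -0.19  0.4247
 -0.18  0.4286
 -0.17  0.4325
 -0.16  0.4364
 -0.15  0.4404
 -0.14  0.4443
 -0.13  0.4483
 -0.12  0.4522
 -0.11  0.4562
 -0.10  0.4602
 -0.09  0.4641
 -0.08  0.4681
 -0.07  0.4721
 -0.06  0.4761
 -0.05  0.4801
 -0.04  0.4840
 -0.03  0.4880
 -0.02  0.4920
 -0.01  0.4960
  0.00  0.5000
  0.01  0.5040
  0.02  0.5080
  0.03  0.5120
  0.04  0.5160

σ√T = 0.17·√1 = 0.1700
d₁ = [ln(460/480) + (0.026 + ½·0.17²)·1] / (σ√T) = (-0.0426 + 0.0404) / 0.1700 = -0.0124 which rounds to -0.01
d₂ = -0.0124 − 0.1700 = -0.1824 which rounds to -0.18
exp(−rT) = exp(−0.026·1) = 0.9743
N(d₁) = N(-0.01) = 0.4960;  N(d₂) = N(-0.18) = 0.4286
C = 460·0.4960 − 480·0.9743·0.4286 = 228.1600 − 200.4408 = 27.7192

$27.72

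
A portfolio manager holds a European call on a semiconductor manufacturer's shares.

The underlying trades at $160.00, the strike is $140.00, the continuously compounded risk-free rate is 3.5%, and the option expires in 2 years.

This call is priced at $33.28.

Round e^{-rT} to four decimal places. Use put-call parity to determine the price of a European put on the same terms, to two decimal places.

e^(−rT) = e^(−0.035·2) = 0.9324
Put-call parity: C − P = S − K·e^(−rT) = 160 − 140·0.9324 = 160 − 130.5360 = 29.4640
P = C − (C − P) = 33.28 − (29.4640) = 3.8160

$3.82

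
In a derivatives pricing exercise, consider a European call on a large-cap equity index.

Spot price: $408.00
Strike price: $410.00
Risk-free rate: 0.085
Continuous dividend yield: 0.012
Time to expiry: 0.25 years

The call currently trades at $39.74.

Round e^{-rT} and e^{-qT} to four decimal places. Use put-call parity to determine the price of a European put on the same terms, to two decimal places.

e^(−qT) = e^(−0.012·0.25) = 0.9970;  e^(−rT) = e^(−0.085·0.25) = 0.9790
Put-call parity: C − P = S·e^(−qT) − K·e^(−rT) = 408·0.9970 − 410·0.9790 = 406.7760 − 401.3900 = 5.3860
P = C − (C − P) = 39.74 − (5.3860) = 34.3540

$34.35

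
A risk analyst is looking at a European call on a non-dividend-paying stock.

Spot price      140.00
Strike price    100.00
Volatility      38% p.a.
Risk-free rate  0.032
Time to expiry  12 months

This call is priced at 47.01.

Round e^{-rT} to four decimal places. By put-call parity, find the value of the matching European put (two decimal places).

3.86

e^(−rT) = e^(−0.032·1) = 0.9685
Put-call parity: C − P = S − K·e^(−rT) = 140 − 100·0.9685 = 140 − 96.8500 = 43.1500
P = C − (C − P) = 47.01 − (43.1500) = 3.8600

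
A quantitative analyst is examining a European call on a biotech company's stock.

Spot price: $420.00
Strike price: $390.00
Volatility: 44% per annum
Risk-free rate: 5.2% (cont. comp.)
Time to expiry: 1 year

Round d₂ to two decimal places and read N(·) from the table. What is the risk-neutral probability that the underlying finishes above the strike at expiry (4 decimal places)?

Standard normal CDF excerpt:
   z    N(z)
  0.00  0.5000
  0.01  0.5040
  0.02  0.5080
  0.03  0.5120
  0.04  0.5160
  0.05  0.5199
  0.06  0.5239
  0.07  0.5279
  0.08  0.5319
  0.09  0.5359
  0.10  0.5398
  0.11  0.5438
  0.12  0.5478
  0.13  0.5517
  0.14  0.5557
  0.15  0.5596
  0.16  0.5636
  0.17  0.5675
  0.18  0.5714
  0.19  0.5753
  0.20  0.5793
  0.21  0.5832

0.5279

T = 1;  σ√T = 0.4400
ln(S/K) + (r + σ²/2)T = ln(420/390) + (0.052 + 0.44²/2)·1 = 0.0741 + 0.1488 = 0.2229
d₁ = 0.2229 / 0.4400 = 0.5066 ≈ 0.51
d₂ = d₁ − σ√T = 0.5066 − 0.4400 = 0.0666 ≈ 0.07
Pr(exercise) under Q = N(d₂) = 0.5279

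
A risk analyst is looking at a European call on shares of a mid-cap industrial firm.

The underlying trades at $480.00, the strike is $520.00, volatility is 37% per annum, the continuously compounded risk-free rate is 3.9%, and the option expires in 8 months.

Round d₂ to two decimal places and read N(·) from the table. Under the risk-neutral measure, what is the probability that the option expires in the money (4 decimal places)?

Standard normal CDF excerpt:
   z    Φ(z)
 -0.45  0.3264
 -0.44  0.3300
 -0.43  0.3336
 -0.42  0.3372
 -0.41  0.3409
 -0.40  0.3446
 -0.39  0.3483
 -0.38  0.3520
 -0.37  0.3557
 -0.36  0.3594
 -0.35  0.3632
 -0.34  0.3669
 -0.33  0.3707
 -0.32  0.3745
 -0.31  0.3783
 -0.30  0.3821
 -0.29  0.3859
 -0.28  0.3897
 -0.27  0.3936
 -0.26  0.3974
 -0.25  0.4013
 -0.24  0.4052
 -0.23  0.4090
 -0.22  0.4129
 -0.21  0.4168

0.3707

σ√T = 0.37·√0.6667 = 0.3021
ln(S/K) + (r + σ²/2)T = ln(480/520) + (0.039 + 0.37²/2)·0.6667 = -0.0800 + 0.0716 = -0.0084
d₁ = -0.0084 / 0.3021 = -0.0278 ≈ -0.03
d₂ = d₁ − σ√T = -0.0278 − 0.3021 = -0.3299 ≈ -0.33
Risk-neutral Pr[S_T > K] = N(d₂) = N(-0.33) = 0.3707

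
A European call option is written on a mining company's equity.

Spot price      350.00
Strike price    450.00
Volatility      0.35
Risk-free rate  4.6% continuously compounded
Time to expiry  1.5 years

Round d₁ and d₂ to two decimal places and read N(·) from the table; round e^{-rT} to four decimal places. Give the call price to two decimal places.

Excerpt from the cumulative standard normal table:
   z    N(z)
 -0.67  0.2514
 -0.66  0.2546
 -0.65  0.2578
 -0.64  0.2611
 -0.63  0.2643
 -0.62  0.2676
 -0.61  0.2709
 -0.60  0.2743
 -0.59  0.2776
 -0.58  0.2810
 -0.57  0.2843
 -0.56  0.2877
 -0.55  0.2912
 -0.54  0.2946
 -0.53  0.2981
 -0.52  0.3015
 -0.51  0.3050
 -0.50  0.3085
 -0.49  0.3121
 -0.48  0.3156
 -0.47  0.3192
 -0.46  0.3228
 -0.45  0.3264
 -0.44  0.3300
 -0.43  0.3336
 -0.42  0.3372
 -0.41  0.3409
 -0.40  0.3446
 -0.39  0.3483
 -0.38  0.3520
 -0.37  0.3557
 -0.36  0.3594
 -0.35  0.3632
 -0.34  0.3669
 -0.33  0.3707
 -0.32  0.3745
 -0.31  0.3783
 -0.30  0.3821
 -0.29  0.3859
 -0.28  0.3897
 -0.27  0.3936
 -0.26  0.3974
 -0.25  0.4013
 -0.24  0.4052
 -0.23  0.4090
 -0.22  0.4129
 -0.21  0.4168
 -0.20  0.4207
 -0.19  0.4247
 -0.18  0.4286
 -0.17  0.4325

36.22

σ√T = 0.35 × 1.2247 = 0.4287
d₁ = [ln(350/450) + (0.046 + ½·0.35²)·1.5] / (σ√T) = (-0.2513 + 0.1609) / 0.4287 = -0.2110 ≈ -0.21
d₂ = -0.2110 − 0.4287 = -0.6396 ≈ -0.64
e^(−rT) = e^(−0.046·1.5) = 0.9333
N(d₁) = N(-0.21) = 0.4168;  N(d₂) = N(-0.64) = 0.2611
C = 350·0.4168 − 450·0.9333·0.2611 = 145.8800 − 109.6581 = 36.2219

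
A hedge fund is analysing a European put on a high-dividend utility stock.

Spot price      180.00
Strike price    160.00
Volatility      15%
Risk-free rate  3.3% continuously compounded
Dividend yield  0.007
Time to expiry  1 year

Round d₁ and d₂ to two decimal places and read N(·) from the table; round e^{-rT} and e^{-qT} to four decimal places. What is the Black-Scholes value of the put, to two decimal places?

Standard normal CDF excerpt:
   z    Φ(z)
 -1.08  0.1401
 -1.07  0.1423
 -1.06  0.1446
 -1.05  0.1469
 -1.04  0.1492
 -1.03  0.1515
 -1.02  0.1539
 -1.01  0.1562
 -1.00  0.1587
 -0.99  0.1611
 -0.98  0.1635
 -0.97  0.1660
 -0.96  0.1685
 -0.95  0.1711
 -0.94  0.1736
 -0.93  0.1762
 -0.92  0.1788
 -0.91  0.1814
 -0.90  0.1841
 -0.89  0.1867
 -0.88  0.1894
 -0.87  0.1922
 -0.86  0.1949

σ√T = 0.15 × 1.0000 = 0.1500
ln(S/K) + (r − q + σ²/2)T = ln(180/160) + (0.033 − 0.007 + 0.15²/2)·1 = 0.1178 + 0.0373 = 0.1550
d₁ = 0.1550 / 0.1500 = 1.0336 which rounds to 1.03
d₂ = d₁ − σ√T = 1.0336 − 0.1500 = 0.8836 which rounds to 0.88
e^(−qT) = e^(−0.007·1) = 0.9930;  e^(−rT) = e^(−0.033·1) = 0.9675
N(−d₂) = N(-0.88) = 0.1894;  N(−d₁) = N(-1.03) = 0.1515
P = 160·0.9675·0.1894 − 180·0.9930·0.1515 = 29.3191 − 27.0791 = 2.2400

2.24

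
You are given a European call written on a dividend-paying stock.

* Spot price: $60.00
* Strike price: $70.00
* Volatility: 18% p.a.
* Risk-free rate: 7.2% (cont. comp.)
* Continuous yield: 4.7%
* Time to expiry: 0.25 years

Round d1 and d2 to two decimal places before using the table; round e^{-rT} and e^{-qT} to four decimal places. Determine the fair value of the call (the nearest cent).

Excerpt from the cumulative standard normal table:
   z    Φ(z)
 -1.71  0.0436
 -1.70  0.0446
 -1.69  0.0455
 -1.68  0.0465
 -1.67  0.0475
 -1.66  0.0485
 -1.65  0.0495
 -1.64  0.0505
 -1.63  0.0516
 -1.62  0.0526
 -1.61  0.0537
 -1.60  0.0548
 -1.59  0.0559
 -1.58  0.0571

$0.12

σ√T = 0.18·√0.25 = 0.0900
ln(S/K) + (r − q + σ²/2)T = ln(60/70) + (0.072 − 0.047 + 0.18²/2)·0.25 = -0.1542 + 0.0103 = -0.1439
d₁ = -0.1439 / 0.0900 = -1.5983 ≈ -1.60
d₂ = d₁ − σ√T = -1.5983 − 0.0900 = -1.6883 ≈ -1.69
exp(−qT) = exp(−0.047·0.25) = 0.9883;  exp(−rT) = exp(−0.072·0.25) = 0.9822
C = 60·0.9883·N(-1.60) − 70·0.9822·N(-1.69) = 60·0.9883·0.0548 − 70·0.9822·0.0455 = 3.2495 − 3.1283 = 0.1212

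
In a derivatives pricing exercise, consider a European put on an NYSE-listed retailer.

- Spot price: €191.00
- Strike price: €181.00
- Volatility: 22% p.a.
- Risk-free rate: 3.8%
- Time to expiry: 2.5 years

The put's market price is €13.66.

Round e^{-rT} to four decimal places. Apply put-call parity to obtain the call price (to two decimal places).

€40.06

exp(−rT) = exp(−0.038·2.5) = 0.9094
Put-call parity: C − P = S − K·e^(−rT) = 191 − 181·0.9094 = 191 − 164.6014 = 26.3986
C = P + (C − P) = 13.66 + (26.3986) = 40.0586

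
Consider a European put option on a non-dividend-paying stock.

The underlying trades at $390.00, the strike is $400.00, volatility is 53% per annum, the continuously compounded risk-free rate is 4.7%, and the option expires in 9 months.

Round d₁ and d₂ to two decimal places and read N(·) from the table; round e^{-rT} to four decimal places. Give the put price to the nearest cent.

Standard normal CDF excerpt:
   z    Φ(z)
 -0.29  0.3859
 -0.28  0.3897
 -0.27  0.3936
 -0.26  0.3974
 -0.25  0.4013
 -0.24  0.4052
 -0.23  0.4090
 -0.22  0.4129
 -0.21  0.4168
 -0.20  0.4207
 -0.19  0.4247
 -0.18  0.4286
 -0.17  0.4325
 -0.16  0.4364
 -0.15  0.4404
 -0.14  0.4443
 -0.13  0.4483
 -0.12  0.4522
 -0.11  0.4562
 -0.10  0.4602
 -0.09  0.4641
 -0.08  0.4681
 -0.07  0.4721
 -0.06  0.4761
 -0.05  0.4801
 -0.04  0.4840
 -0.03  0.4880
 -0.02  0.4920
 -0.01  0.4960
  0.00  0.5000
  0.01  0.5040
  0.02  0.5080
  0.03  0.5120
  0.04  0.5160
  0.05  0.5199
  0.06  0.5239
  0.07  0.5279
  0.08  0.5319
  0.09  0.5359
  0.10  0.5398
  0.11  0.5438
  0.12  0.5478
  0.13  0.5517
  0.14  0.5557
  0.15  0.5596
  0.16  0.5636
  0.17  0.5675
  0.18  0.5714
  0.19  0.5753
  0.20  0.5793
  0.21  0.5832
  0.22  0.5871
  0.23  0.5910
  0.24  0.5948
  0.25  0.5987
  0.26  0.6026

T = 0.75;  σ√T = 0.4590
d₁ = [ln(390/400) + (0.047 + 0.53²/2)·0.75] / 0.4590 = [-0.0253 + 0.1406] / 0.4590 = 0.2511 ⇒ 0.25
d₂ = d₁ − σ√T = 0.2511 − 0.4590 = -0.2079 ⇒ -0.21
e^(−rT) = e^(−0.047·0.75) = 0.9654
N(−d₂) = N(0.21) = 0.5832;  N(−d₁) = N(-0.25) = 0.4013
P = 400·0.9654·0.5832 − 390·0.4013 = 225.2085 − 156.5070 = 68.7015

$68.70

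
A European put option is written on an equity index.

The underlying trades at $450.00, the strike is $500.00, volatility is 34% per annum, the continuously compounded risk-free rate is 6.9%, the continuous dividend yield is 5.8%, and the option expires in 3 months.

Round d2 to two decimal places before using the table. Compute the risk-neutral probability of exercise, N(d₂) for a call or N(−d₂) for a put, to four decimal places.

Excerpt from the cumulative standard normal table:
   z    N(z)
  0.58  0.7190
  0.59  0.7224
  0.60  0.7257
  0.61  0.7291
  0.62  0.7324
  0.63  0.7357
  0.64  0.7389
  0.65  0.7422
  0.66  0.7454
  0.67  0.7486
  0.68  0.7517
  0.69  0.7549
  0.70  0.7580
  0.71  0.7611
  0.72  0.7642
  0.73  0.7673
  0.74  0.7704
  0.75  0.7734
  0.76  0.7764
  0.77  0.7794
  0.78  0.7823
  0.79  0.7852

T = 0.25;  σ√T = 0.1700
d₁ = [ln(450/500) + (0.069 − 0.058 + 0.34²/2)·0.25] / 0.1700 = [-0.1054 + 0.0172] / 0.1700 = -0.5186 which rounds to -0.52
d₂ = d₁ − σ√T = -0.5186 − 0.1700 = -0.6886 which rounds to -0.69
Risk-neutral Pr[S_T < K] = N(−d₂) = N(0.69) = 0.7549

0.7549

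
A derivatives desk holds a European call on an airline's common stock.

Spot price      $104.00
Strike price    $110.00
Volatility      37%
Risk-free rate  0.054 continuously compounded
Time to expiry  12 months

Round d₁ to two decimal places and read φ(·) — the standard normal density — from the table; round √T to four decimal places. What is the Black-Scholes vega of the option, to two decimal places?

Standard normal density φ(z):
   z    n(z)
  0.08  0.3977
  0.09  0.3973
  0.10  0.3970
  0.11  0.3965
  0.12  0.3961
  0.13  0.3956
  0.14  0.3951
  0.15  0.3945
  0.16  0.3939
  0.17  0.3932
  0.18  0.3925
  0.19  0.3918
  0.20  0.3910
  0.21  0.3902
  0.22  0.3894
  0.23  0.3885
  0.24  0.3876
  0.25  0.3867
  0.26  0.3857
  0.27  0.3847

σ√T = 0.37·√1 = 0.3700
d₁ = [ln(104/110) + (0.054 + 0.37²/2)·1] / 0.3700 = [-0.0561 + 0.1225] / 0.3700 = 0.1794 ≈ 0.18
√T = √1 = 1.0000
φ(d₁) = φ(0.18) = 0.3925
vega = S·φ(d₁)·√T = 104·0.3925·1.0000 = 40.8200

40.82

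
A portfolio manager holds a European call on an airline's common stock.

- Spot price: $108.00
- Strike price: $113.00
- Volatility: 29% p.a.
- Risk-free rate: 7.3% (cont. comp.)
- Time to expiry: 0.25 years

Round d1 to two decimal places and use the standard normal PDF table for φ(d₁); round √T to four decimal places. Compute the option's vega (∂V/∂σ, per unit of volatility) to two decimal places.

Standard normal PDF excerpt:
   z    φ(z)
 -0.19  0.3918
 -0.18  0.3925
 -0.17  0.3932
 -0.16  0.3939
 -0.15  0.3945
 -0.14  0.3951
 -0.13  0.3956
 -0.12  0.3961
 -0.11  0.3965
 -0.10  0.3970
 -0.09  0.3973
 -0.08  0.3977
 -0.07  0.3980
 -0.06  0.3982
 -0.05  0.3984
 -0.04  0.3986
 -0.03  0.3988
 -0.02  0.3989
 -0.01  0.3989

21.41

σ√T = 0.29 × 0.5000 = 0.1450
d₁ = [ln(108/113) + (0.073 + 0.29²/2)·0.25] / 0.1450 = [-0.0453 + 0.0288] / 0.1450 = -0.1138 → -0.11
√T = √0.25 = 0.5000
φ(d₁) = φ(-0.11) = 0.3965
vega = S·φ(d₁)·√T = 108·0.3965·0.5000 = 21.4110
(The put has the same vega.)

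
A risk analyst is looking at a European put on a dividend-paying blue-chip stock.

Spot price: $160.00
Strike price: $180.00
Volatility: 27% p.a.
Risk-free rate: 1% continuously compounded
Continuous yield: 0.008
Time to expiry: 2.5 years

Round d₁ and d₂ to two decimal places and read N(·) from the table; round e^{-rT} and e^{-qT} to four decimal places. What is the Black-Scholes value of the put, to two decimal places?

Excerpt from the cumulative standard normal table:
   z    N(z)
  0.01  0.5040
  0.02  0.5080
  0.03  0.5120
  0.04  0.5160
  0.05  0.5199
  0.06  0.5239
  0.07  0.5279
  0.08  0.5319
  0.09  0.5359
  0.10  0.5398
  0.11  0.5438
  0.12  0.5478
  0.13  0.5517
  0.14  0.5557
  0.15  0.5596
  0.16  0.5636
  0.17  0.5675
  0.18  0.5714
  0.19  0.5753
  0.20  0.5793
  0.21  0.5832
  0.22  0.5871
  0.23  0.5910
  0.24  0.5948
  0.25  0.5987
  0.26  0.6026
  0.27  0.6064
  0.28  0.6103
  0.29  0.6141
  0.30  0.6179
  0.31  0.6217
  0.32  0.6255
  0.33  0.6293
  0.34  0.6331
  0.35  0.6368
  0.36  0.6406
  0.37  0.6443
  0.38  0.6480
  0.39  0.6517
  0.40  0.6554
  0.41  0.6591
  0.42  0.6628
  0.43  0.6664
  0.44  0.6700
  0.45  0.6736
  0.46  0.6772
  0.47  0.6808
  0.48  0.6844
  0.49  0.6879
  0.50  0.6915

$38.61

σ√T = 0.27·√2.5 = 0.4269
ln(S/K) + (r − q + σ²/2)T = ln(160/180) + (0.01 − 0.008 + 0.27²/2)·2.5 = -0.1178 + 0.0961 = -0.0217
d₁ = -0.0217 / 0.4269 = -0.0507 → -0.05
d₂ = d₁ − σ√T = -0.0507 − 0.4269 = -0.4776 → -0.48
exp(−qT) = exp(−0.008·2.5) = 0.9802;  exp(−rT) = exp(−0.01·2.5) = 0.9753
P = 180·0.9753·N(0.48) − 160·0.9802·N(0.05) = 180·0.9753·0.6844 − 160·0.9802·0.5199 = 120.1492 − 81.5370 = 38.6122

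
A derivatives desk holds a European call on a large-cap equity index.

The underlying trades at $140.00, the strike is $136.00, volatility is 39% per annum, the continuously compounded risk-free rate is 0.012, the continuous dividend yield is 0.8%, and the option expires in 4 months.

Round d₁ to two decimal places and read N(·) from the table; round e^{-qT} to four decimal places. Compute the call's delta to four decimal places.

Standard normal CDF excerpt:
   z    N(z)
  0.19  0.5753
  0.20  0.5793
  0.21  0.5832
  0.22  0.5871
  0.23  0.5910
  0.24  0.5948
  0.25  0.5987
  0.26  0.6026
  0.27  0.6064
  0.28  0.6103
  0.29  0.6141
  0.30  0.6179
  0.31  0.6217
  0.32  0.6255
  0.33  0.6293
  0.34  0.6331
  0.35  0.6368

0.5971

σ√T = 0.39·√0.3333 = 0.2252
d₁ = [ln(140/136) + (0.012 − 0.008 + 0.39²/2)·0.3333] / 0.2252 = [0.0290 + 0.0267] / 0.2252 = 0.2472 → 0.25
N(d₁) = N(0.25) = 0.5987
Δ_call = exp(−qT)·N(d₁) = 0.9973·0.5987 = 0.5971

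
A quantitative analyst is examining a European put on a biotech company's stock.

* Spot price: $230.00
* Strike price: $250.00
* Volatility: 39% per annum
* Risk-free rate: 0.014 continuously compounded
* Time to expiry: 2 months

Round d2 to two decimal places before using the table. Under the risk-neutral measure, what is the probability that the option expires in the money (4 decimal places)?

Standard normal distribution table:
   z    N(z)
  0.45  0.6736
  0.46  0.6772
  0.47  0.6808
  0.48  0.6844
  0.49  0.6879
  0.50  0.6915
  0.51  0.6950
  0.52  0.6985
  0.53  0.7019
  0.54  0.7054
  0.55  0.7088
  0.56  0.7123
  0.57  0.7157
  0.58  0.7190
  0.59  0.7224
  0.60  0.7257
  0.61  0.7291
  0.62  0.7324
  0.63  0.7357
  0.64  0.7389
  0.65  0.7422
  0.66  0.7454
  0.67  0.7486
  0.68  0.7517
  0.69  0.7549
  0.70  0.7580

σ√T = 0.39 × 0.4082 = 0.1592
ln(S/K) + (r + σ²/2)T = ln(230/250) + (0.014 + 0.39²/2)·0.1667 = -0.0834 + 0.0150 = -0.0684
d₁ = -0.0684 / 0.1592 = -0.4294 ≈ -0.43
d₂ = d₁ − σ√T = -0.4294 − 0.1592 = -0.5887 ≈ -0.59
Pr(exercise) under Q = N(−d₂) = N(0.59) = 0.7224

0.7224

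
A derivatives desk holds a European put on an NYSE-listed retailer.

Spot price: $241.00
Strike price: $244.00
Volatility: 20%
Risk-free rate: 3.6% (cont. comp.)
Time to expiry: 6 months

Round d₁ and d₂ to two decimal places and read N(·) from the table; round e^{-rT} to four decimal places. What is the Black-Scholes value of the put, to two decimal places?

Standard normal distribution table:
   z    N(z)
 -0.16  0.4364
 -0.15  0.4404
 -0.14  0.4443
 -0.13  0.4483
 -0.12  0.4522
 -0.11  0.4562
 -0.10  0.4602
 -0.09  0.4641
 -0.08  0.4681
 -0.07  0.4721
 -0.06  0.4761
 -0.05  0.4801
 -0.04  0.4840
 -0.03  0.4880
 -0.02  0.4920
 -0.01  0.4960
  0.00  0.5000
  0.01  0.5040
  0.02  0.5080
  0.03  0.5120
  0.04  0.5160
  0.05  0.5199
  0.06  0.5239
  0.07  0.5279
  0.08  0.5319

$12.76

σ√T = 0.2·√0.5 = 0.1414
d₁ = [ln(241/244) + (0.036 + 0.2²/2)·0.5] / 0.1414 = [-0.0124 + 0.0280] / 0.1414 = 0.1105 → 0.11
d₂ = d₁ − σ√T = 0.1105 − 0.1414 = -0.0309 → -0.03
e^(−rT) = e^(−0.036·0.5) = 0.9822
P = 244·0.9822·N(0.03) − 241·N(-0.11) = 244·0.9822·0.5120 − 241·0.4562 = 122.7043 − 109.9442 = 12.7601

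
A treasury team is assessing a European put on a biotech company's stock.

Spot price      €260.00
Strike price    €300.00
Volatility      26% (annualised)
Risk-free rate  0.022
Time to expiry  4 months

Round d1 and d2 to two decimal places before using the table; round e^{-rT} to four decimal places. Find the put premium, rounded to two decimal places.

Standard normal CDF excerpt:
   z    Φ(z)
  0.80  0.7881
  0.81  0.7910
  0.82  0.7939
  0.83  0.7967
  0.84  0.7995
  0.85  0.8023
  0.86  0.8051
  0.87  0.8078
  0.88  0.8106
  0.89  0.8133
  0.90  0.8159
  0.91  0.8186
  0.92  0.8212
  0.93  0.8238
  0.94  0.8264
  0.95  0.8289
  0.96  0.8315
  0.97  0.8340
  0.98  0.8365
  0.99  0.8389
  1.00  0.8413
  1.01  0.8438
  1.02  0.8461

€41.98

σ√T = 0.26 × 0.5774 = 0.1501
ln(S/K) + (r + σ²/2)T = ln(260/300) + (0.022 + 0.26²/2)·0.3333 = -0.1431 + 0.0186 = -0.1245
d₁ = -0.1245 / 0.1501 = -0.8294 ≈ -0.83
d₂ = d₁ − σ√T = -0.8294 − 0.1501 = -0.9795 ≈ -0.98
exp(−rT) = exp(−0.022·0.3333) = 0.9927
N(−d₂) = N(0.98) = 0.8365;  N(−d₁) = N(0.83) = 0.7967
P = 300·0.9927·0.8365 − 260·0.7967 = 249.1181 − 207.1420 = 41.9761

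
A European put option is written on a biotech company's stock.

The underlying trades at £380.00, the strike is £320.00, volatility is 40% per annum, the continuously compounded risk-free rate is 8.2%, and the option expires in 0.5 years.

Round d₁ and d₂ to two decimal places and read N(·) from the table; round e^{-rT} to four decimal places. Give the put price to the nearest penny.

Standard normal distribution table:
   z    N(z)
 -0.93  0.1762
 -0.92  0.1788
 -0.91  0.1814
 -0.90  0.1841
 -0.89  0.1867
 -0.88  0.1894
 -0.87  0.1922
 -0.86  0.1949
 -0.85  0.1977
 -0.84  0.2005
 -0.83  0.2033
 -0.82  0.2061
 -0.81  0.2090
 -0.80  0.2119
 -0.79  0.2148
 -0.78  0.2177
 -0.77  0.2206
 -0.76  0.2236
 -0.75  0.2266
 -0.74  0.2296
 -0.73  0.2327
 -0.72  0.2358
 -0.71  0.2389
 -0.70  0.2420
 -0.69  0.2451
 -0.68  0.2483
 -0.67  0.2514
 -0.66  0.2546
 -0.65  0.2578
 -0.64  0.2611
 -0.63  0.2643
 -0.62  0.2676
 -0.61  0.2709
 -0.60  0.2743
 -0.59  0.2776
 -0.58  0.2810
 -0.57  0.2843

£12.26

T = 0.5;  σ√T = 0.2828
ln(S/K) + (r + σ²/2)T = ln(380/320) + (0.082 + 0.4²/2)·0.5 = 0.1719 + 0.0810 = 0.2529
d₁ = 0.2529 / 0.2828 = 0.8940 ⇒ 0.89
d₂ = d₁ − σ√T = 0.8940 − 0.2828 = 0.6111 ⇒ 0.61
e^(−rT) = e^(−0.082·0.5) = 0.9598
N(−d₂) = N(-0.61) = 0.2709;  N(−d₁) = N(-0.89) = 0.1867
P = 320·0.9598·0.2709 − 380·0.1867 = 83.2031 − 70.9460 = 12.2571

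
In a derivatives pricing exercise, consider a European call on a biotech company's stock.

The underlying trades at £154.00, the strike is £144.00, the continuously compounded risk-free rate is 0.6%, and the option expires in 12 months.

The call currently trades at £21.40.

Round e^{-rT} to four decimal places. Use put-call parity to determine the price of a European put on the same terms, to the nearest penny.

exp(−rT) = exp(−0.006·1) = 0.9940
Put-call parity: C − P = S − K·e^(−rT) = 154 − 144·0.9940 = 154 − 143.1360 = 10.8640
P = C − (C − P) = 21.40 − (10.8640) = 10.5360

£10.54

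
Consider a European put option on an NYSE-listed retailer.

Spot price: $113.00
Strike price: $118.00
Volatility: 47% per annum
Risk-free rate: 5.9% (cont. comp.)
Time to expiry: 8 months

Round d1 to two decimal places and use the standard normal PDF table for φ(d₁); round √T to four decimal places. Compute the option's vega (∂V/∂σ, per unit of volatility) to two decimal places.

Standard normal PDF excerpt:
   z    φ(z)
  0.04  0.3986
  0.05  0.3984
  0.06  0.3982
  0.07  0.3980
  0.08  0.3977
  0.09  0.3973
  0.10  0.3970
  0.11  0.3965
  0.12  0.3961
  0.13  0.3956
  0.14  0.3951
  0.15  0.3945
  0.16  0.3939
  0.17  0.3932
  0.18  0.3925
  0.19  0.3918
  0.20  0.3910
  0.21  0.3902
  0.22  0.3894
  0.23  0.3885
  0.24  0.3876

T = 0.6667;  σ√T = 0.3838
ln(S/K) + (r + σ²/2)T = ln(113/118) + (0.059 + 0.47²/2)·0.6667 = -0.0433 + 0.1130 = 0.0697
d₁ = 0.0697 / 0.3838 = 0.1815 which rounds to 0.18
√T = √0.6667 = 0.8165
φ(d₁) = φ(0.18) = 0.3925
vega = S·φ(d₁)·√T = 113·0.3925·0.8165 = 36.2138

36.21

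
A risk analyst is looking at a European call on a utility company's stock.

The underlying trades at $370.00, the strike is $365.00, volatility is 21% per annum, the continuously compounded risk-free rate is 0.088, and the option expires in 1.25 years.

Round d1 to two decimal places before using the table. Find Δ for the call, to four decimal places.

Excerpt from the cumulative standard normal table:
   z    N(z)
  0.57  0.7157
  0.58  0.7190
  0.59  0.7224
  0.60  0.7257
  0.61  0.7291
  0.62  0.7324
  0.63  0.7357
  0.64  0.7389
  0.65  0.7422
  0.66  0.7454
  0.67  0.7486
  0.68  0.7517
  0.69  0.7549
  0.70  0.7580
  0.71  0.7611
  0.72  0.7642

σ√T = 0.21·√1.25 = 0.2348
d₁ = [ln(370/365) + (0.088 + 0.21²/2)·1.25] / 0.2348 = [0.0136 + 0.1376] / 0.2348 = 0.6439 ≈ 0.64
N(d₁) = N(0.64) = 0.7389
Δ_call = N(d₁) = 0.7389

0.7389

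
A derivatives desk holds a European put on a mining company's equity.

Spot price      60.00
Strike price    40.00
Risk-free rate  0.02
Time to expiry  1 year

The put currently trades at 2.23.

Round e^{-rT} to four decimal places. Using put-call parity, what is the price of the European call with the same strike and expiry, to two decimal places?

exp(−rT) = exp(−0.02·1) = 0.9802
Put-call parity: C − P = S − K·e^(−rT) = 60 − 40·0.9802 = 60 − 39.2080 = 20.7920
C = P + (C − P) = 2.23 + (20.7920) = 23.0220

23.02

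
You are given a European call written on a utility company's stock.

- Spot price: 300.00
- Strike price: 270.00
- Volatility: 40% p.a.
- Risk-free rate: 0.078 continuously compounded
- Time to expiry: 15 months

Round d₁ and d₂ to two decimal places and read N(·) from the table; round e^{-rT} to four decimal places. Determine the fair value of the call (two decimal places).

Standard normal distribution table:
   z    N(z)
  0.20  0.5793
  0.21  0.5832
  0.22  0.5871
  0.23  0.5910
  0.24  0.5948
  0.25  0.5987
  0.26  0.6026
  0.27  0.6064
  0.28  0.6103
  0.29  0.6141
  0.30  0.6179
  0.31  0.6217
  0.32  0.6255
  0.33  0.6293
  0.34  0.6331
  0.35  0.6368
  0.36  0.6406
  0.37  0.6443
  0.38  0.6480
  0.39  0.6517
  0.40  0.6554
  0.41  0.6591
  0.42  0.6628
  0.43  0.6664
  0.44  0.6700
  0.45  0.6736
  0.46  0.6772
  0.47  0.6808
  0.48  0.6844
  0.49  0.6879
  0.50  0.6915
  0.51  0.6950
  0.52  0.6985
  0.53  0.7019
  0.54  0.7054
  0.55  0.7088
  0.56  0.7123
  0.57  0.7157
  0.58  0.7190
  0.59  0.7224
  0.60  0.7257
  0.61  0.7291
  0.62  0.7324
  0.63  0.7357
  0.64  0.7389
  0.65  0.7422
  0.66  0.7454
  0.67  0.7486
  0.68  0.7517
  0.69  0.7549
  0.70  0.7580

80.76

T = 1.25;  σ√T = 0.4472
d₁ = [ln(300/270) + (0.078 + ½·0.4²)·1.25] / (σ√T) = (0.1054 + 0.1975) / 0.4472 = 0.6772 ≈ 0.68
d₂ = 0.6772 − 0.4472 = 0.2300 ≈ 0.23
exp(−rT) = exp(−0.078·1.25) = 0.9071
C = 300·N(0.68) − 270·0.9071·N(0.23) = 300·0.7517 − 270·0.9071·0.5910 = 225.5100 − 144.7459 = 80.7641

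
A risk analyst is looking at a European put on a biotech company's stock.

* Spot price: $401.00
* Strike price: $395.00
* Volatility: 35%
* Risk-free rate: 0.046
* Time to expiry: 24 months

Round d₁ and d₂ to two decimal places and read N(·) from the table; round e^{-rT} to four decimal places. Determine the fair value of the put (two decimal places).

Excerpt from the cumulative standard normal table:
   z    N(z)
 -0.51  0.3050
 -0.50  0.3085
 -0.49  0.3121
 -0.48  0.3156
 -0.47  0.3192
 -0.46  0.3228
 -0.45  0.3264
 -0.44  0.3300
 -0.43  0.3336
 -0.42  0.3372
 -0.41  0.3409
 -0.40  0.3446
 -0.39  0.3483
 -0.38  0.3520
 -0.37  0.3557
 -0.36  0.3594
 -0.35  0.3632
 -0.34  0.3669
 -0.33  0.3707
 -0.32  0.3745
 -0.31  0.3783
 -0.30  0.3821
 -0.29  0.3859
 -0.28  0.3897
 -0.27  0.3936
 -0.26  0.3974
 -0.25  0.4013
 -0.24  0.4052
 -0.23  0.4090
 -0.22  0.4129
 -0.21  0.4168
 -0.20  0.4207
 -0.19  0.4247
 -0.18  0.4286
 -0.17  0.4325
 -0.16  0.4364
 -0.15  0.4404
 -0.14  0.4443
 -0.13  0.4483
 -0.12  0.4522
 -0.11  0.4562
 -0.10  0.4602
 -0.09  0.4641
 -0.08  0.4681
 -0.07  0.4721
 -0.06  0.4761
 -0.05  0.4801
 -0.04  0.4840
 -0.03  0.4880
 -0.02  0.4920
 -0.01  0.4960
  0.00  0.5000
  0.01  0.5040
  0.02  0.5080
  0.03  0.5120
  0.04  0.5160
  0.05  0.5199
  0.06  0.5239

$55.02

σ√T = 0.35·√2 = 0.4950
d₁ = [ln(401/395) + (0.046 + 0.35²/2)·2] / 0.4950 = [0.0151 + 0.2145] / 0.4950 = 0.4638 ⇒ 0.46
d₂ = d₁ − σ√T = 0.4638 − 0.4950 = -0.0312 ⇒ -0.03
e^(−rT) = e^(−0.046·2) = 0.9121
P = 395·0.9121·N(0.03) − 401·N(-0.46) = 395·0.9121·0.5120 − 401·0.3228 = 184.4631 − 129.4428 = 55.0203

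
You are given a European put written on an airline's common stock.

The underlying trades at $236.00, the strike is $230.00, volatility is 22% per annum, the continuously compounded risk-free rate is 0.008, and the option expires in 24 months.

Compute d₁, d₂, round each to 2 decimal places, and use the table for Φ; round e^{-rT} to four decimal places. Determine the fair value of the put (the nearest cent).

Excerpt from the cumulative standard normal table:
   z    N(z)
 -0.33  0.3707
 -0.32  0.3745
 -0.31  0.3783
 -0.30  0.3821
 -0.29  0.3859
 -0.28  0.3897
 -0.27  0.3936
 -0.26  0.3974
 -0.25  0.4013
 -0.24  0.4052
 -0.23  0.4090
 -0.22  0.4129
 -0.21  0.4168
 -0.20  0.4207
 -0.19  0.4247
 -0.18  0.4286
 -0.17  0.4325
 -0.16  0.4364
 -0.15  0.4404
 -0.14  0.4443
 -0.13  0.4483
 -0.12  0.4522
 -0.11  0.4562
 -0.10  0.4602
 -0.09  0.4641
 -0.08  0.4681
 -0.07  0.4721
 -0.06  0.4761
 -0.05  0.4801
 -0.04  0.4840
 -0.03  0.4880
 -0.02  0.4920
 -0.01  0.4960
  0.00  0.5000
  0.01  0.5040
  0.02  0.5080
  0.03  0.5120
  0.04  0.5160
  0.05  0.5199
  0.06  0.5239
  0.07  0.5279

σ√T = 0.22 × 1.4142 = 0.3111
d₁ = [ln(236/230) + (0.008 + ½·0.22²)·2] / (σ√T) = (0.0258 + 0.0644) / 0.3111 = 0.2898 ≈ 0.29
d₂ = 0.2898 − 0.3111 = -0.0214 ≈ -0.02
exp(−rT) = exp(−0.008·2) = 0.9841
N(−d₂) = N(0.02) = 0.5080;  N(−d₁) = N(-0.29) = 0.3859
P = 230·0.9841·0.5080 − 236·0.3859 = 114.9822 − 91.0724 = 23.9098

$23.91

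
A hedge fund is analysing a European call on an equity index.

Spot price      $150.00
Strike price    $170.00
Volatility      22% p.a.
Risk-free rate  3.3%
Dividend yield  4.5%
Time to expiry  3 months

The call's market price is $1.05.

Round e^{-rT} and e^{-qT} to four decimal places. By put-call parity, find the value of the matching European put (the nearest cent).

$21.34

exp(−qT) = exp(−0.045·0.25) = 0.9888;  exp(−rT) = exp(−0.033·0.25) = 0.9918
Put-call parity: C − P = S·e^(−qT) − K·e^(−rT) = 150·0.9888 − 170·0.9918 = 148.3200 − 168.6060 = -20.2860
P = C − (C − P) = 1.05 − (-20.2860) = 21.3360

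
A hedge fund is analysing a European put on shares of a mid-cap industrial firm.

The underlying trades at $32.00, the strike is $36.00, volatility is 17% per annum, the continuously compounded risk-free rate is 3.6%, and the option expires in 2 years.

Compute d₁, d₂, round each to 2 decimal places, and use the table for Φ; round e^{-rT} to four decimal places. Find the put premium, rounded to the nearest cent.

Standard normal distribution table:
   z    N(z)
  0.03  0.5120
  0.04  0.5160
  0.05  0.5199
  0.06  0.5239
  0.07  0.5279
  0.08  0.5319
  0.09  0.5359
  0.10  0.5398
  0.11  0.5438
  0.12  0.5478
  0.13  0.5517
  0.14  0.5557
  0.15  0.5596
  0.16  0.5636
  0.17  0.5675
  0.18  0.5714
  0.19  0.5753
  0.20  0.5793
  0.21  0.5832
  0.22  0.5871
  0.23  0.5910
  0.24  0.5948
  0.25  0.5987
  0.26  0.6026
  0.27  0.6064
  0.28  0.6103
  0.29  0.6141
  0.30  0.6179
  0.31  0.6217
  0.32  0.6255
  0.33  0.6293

$3.93

σ√T = 0.17 × 1.4142 = 0.2404
d₁ = [ln(32/36) + (0.036 + 0.17²/2)·2] / 0.2404 = [-0.1178 + 0.1009] / 0.2404 = -0.0702 ⇒ -0.07
d₂ = d₁ − σ√T = -0.0702 − 0.2404 = -0.3106 ⇒ -0.31
e^(−rT) = e^(−0.036·2) = 0.9305
N(−d₂) = N(0.31) = 0.6217;  N(−d₁) = N(0.07) = 0.5279
P = 36·0.9305·0.6217 − 32·0.5279 = 20.8257 − 16.8928 = 3.9329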